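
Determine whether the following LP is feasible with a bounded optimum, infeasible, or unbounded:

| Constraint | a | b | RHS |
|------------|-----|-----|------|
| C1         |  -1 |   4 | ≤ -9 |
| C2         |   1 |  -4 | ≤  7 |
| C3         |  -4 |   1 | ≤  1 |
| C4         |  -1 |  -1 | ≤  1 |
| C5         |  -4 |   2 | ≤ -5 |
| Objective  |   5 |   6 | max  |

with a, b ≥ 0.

Infeasible (no feasible solution exists)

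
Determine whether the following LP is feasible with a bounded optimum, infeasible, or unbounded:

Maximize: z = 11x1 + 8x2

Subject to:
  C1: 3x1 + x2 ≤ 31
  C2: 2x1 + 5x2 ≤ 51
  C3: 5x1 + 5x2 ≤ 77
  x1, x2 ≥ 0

Feasible with a bounded optimal solution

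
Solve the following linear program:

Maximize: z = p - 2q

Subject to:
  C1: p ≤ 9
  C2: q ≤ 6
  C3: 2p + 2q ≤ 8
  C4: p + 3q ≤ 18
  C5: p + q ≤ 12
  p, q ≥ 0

Evaluate the objective at each vertex of the feasible region:
  z(0, 0) = 0
  z(4, 0) = 4  ←
  z(0, 4) = -8
The maximum is at p = 4, q = 0.

p = 4, q = 0, z = 4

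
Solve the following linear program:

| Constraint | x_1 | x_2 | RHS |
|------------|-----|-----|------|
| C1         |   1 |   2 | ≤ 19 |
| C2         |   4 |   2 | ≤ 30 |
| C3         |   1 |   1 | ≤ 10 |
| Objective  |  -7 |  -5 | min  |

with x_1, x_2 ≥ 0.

Evaluate the objective at each vertex of the feasible region:
  z(0, 0) = 0
  z(7.5, 0) = -52.5
  z(5, 5) = -60  ←
  z(1, 9) = -52
  z(0, 9.5) = -47.5
The minimum is at x_1 = 5, x_2 = 5.

x_1 = 5, x_2 = 5, z = -60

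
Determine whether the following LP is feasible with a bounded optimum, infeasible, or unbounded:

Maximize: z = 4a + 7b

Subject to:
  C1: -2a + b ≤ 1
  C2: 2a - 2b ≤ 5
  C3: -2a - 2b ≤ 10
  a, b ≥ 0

Unbounded (objective can increase without bound)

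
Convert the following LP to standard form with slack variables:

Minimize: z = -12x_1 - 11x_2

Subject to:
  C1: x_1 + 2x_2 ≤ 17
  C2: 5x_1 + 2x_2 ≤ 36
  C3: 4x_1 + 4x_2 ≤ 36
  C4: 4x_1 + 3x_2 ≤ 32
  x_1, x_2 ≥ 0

min z = -12x_1 - 11x_2

s.t.
  x_1 + 2x_2 + s1 = 17
  5x_1 + 2x_2 + s2 = 36
  4x_1 + 4x_2 + s3 = 36
  4x_1 + 3x_2 + s4 = 32
  x_1, x_2, s1, s2, s3, s4 ≥ 0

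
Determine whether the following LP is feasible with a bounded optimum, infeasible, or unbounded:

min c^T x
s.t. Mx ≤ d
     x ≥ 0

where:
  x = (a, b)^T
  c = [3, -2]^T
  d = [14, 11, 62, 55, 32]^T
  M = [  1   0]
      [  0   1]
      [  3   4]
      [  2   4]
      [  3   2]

Feasible with a bounded optimal solution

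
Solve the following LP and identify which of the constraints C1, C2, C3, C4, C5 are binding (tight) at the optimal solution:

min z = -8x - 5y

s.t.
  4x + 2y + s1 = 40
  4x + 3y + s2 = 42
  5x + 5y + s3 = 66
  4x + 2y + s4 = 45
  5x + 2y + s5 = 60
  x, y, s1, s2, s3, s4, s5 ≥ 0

At x = 9, y = 2, compute slack b - a·x for each constraint:
  C1: 40 − 40 = 0  (binding)
  C2: 42 − 42 = 0  (binding)
  C3: 66 − 55 = 11  (slack)
  C4: 45 − 40 = 5  (slack)
  C5: 60 − 49 = 11  (slack)

Optimal: x = 9, y = 2
Binding: C1, C2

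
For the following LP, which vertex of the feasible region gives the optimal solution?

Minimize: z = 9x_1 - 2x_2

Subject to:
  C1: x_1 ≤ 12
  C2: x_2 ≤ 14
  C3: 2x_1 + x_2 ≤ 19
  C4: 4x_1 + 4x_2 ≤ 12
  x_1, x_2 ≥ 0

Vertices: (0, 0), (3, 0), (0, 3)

Evaluate the objective at each vertex of the feasible region:
  z(0, 0) = 0
  z(3, 0) = 27
  z(0, 3) = -6  ←
The minimum is at x_1 = 0, x_2 = 3.

(0, 3)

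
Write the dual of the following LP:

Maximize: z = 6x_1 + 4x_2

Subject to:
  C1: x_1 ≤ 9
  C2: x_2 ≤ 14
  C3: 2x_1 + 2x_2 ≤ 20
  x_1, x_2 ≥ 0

Primal max cᵀx s.t. Ax ≤ b, x ≥ 0  →  Dual min bᵀy s.t. Aᵀy ≥ c, y ≥ 0.

Minimize: z = 9y1 + 14y2 + 20y3

Subject to:
  y1 + 2y3 ≥ 6
  y2 + 2y3 ≥ 4
  y1, y2, y3 ≥ 0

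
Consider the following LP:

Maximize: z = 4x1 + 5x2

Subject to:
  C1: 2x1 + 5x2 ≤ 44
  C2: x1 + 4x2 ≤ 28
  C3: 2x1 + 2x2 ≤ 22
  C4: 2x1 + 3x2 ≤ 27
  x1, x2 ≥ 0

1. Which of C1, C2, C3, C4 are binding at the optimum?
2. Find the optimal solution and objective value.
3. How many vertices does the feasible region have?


1. C3, C4
2. x1 = 6, x2 = 5, z = 49
3. 5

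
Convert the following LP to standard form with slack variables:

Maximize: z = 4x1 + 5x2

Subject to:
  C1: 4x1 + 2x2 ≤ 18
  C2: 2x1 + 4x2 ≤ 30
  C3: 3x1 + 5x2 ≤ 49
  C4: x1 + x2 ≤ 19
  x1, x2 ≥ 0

max z = 4x1 + 5x2

s.t.
  4x1 + 2x2 + s1 = 18
  2x1 + 4x2 + s2 = 30
  3x1 + 5x2 + s3 = 49
  x1 + x2 + s4 = 19
  x1, x2, s1, s2, s3, s4 ≥ 0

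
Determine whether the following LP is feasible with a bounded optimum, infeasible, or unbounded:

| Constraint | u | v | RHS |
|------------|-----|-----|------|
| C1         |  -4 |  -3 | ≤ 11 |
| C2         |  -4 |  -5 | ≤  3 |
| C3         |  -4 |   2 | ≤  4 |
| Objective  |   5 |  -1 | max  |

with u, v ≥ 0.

Unbounded (objective can increase without bound)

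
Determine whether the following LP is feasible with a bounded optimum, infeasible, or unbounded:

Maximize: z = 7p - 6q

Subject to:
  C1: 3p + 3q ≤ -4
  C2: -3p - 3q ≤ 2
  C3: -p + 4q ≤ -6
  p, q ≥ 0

Infeasible (no feasible solution exists)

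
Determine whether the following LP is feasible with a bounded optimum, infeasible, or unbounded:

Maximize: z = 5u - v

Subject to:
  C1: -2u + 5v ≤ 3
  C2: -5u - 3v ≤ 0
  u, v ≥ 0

Unbounded (objective can increase without bound)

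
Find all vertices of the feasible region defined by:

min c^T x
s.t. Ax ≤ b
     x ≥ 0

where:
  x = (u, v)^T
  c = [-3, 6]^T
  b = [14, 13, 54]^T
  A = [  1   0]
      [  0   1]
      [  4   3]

(0, 0), (13.5, 0), (3.75, 13), (0, 13)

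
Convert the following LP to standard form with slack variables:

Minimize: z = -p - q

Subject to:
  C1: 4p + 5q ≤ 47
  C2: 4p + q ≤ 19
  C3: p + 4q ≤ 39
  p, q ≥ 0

min z = -p - q

s.t.
  4p + 5q + s1 = 47
  4p + q + s2 = 19
  p + 4q + s3 = 39
  p, q, s1, s2, s3 ≥ 0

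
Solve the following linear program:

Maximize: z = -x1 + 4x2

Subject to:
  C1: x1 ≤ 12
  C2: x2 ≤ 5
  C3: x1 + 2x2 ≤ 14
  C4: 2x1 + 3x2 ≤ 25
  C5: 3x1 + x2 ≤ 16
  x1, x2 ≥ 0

Evaluate the objective at each vertex of the feasible region:
  z(0, 0) = 0
  z(5.333, 0) = -5.333
  z(3.667, 5) = 16.33
  z(0, 5) = 20  ←
The maximum is at x1 = 0, x2 = 5.

x1 = 0, x2 = 5, z = 20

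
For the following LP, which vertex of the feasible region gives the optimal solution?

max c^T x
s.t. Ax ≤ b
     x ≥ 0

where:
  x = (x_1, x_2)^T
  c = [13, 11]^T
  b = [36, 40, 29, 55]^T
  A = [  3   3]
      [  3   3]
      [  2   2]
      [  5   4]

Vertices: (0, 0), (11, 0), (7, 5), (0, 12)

Evaluate the objective at each vertex of the feasible region:
  z(0, 0) = 0
  z(11, 0) = 143
  z(7, 5) = 146  ←
  z(0, 12) = 132
The maximum is at x_1 = 7, x_2 = 5.

(7, 5)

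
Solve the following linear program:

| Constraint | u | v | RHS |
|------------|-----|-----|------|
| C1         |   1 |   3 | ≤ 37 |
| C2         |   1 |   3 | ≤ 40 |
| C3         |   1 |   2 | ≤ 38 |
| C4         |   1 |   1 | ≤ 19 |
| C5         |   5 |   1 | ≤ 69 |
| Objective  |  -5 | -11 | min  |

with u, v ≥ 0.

Evaluate the objective at each vertex of the feasible region:
  z(0, 0) = 0
  z(13.8, 0) = -69
  z(12.5, 6.5) = -134
  z(10, 9) = -149  ←
  z(0, 12.33) = -135.7
The minimum is at u = 10, v = 9.

u = 10, v = 9, z = -149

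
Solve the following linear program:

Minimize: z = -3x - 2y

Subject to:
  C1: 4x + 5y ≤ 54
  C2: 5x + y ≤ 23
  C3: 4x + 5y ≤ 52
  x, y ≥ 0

Evaluate the objective at each vertex of the feasible region:
  z(0, 0) = 0
  z(4.6, 0) = -13.8
  z(3, 8) = -25  ←
  z(0, 10.4) = -20.8
The minimum is at x = 3, y = 8.

x = 3, y = 8, z = -25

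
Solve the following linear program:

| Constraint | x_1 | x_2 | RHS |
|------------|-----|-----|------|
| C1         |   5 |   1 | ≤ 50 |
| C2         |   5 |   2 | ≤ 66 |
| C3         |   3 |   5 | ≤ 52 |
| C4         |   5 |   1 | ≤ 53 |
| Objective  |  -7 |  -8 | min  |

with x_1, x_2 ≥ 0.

Evaluate the objective at each vertex of the feasible region:
  z(0, 0) = 0
  z(10, 0) = -70
  z(9, 5) = -103  ←
  z(0, 10.4) = -83.2
The minimum is at x_1 = 9, x_2 = 5.

x_1 = 9, x_2 = 5, z = -103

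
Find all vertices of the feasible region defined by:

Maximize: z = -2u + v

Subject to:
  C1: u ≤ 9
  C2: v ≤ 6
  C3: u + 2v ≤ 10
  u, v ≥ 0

(0, 0), (9, 0), (9, 0.5), (0, 5)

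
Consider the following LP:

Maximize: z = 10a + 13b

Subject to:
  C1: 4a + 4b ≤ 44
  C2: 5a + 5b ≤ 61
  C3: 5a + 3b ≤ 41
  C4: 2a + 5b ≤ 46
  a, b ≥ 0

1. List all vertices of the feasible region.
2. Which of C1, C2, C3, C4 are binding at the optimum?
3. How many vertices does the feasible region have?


1. (0, 0), (8.2, 0), (4, 7), (3, 8), (0, 9.2)
2. C1, C4
3. 5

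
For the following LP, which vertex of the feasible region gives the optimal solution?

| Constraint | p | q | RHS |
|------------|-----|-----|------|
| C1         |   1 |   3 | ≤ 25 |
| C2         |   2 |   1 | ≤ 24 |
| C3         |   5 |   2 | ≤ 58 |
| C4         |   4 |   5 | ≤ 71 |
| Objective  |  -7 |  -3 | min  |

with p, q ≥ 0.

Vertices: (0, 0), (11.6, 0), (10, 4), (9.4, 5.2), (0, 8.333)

Evaluate the objective at each vertex of the feasible region:
  z(0, 0) = 0
  z(11.6, 0) = -81.2
  z(10, 4) = -82  ←
  z(9.4, 5.2) = -81.4
  z(0, 8.333) = -25
The minimum is at p = 10, q = 4.

(10, 4)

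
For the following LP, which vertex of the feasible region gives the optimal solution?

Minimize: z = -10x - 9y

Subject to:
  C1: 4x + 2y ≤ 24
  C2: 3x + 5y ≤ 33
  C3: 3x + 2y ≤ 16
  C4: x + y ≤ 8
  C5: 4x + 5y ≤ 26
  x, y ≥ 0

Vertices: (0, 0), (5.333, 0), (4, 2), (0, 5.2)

Evaluate the objective at each vertex of the feasible region:
  z(0, 0) = 0
  z(5.333, 0) = -53.33
  z(4, 2) = -58  ←
  z(0, 5.2) = -46.8
The minimum is at x = 4, y = 2.

(4, 2)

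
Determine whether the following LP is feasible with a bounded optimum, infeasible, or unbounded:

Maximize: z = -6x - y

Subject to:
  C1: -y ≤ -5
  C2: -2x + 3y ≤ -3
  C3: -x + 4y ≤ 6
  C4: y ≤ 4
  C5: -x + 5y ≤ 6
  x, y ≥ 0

Infeasible (no feasible solution exists)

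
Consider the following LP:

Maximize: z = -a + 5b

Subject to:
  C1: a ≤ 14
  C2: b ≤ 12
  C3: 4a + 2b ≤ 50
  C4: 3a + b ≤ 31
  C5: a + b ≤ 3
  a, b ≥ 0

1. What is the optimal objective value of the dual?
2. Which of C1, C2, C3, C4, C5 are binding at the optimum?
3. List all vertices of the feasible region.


1. 15
2. C5
3. (0, 0), (3, 0), (0, 3)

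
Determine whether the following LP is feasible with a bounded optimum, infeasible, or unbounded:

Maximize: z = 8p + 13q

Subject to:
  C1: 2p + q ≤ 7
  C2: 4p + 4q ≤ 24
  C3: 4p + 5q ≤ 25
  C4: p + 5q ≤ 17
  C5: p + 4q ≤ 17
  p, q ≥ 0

Feasible with a bounded optimal solution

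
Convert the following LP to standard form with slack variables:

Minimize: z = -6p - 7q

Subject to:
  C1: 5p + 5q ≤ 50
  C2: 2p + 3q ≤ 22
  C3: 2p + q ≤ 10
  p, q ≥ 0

min z = -6p - 7q

s.t.
  5p + 5q + s1 = 50
  2p + 3q + s2 = 22
  2p + q + s3 = 10
  p, q, s1, s2, s3 ≥ 0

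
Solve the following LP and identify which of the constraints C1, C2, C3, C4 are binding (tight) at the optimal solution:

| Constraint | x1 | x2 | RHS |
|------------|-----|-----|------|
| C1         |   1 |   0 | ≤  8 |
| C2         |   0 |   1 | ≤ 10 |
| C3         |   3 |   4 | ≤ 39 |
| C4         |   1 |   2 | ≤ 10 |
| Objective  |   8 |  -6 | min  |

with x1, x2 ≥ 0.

At x1 = 0, x2 = 5, compute slack b - a·x for each constraint:
  C1: 8 − 0 = 8  (slack)
  C2: 10 − 5 = 5  (slack)
  C3: 39 − 20 = 19  (slack)
  C4: 10 − 10 = 0  (binding)

Optimal: x1 = 0, x2 = 5
Binding: C4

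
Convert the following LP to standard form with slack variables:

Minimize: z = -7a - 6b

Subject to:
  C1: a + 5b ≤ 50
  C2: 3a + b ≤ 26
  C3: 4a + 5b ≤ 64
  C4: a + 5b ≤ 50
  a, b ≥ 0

min z = -7a - 6b

s.t.
  a + 5b + s1 = 50
  3a + b + s2 = 26
  4a + 5b + s3 = 64
  a + 5b + s4 = 50
  a, b, s1, s2, s3, s4 ≥ 0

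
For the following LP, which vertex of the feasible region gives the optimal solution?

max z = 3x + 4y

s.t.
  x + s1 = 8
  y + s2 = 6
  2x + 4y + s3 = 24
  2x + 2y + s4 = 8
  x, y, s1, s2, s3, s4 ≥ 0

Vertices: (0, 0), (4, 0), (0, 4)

Evaluate the objective at each vertex of the feasible region:
  z(0, 0) = 0
  z(4, 0) = 12
  z(0, 4) = 16  ←
The maximum is at x = 0, y = 4.

(0, 4)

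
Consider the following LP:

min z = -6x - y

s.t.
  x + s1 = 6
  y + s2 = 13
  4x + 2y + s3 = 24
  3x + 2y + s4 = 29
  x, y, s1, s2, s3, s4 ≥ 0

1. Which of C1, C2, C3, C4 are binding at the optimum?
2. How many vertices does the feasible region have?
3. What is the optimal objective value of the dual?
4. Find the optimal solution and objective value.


1. C1, C3
2. 3
3. -36
4. x = 6, y = 0, z = -36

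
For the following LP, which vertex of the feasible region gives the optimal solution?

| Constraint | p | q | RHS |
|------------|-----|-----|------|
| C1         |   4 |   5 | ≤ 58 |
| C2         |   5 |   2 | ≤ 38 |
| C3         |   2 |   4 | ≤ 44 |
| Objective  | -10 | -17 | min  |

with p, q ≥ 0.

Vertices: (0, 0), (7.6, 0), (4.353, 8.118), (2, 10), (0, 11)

Evaluate the objective at each vertex of the feasible region:
  z(0, 0) = 0
  z(7.6, 0) = -76
  z(4.353, 8.118) = -181.5
  z(2, 10) = -190  ←
  z(0, 11) = -187
The minimum is at p = 2, q = 10.

(2, 10)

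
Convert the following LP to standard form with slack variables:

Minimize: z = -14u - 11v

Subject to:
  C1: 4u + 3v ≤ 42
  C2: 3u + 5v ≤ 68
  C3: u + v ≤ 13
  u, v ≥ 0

min z = -14u - 11v

s.t.
  4u + 3v + s1 = 42
  3u + 5v + s2 = 68
  u + v + s3 = 13
  u, v, s1, s2, s3 ≥ 0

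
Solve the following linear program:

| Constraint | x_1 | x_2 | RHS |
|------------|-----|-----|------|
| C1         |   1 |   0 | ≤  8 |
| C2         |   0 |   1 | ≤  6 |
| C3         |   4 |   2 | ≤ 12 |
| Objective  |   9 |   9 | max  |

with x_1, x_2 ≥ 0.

Evaluate the objective at each vertex of the feasible region:
  z(0, 0) = 0
  z(3, 0) = 27
  z(0, 6) = 54  ←
The maximum is at x_1 = 0, x_2 = 6.

x_1 = 0, x_2 = 6, z = 54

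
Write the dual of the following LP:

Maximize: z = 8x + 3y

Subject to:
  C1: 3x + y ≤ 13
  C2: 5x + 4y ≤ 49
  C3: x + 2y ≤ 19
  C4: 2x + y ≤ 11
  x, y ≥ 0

Primal max cᵀx s.t. Ax ≤ b, x ≥ 0  →  Dual min bᵀy s.t. Aᵀy ≥ c, y ≥ 0.

Minimize: z = 13y1 + 49y2 + 19y3 + 11y4

Subject to:
  3y1 + 5y2 + y3 + 2y4 ≥ 8
  y1 + 4y2 + 2y3 + y4 ≥ 3
  y1, y2, y3, y4 ≥ 0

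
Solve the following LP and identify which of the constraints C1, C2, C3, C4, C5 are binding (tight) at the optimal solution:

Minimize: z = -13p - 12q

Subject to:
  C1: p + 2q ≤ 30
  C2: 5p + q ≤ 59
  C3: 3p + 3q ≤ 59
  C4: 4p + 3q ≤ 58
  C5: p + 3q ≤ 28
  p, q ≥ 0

At p = 10, q = 6, compute slack b - a·x for each constraint:
  C1: 30 − 22 = 8  (slack)
  C2: 59 − 56 = 3  (slack)
  C3: 59 − 48 = 11  (slack)
  C4: 58 − 58 = 0  (binding)
  C5: 28 − 28 = 0  (binding)

Optimal: p = 10, q = 6
Binding: C4, C5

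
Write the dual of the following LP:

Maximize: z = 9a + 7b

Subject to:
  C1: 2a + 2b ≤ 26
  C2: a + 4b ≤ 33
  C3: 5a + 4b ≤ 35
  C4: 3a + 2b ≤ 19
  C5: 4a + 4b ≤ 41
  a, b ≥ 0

Primal max cᵀx s.t. Ax ≤ b, x ≥ 0  →  Dual min bᵀy s.t. Aᵀy ≥ c, y ≥ 0.

Minimize: z = 26y1 + 33y2 + 35y3 + 19y4 + 41y5

Subject to:
  2y1 + y2 + 5y3 + 3y4 + 4y5 ≥ 9
  2y1 + 4y2 + 4y3 + 2y4 + 4y5 ≥ 7
  y1, y2, y3, y4, y5 ≥ 0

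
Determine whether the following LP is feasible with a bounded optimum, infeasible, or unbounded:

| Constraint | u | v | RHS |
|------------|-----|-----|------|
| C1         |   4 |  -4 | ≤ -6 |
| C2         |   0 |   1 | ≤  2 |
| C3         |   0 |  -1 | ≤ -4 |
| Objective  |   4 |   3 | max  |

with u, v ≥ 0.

Infeasible (no feasible solution exists)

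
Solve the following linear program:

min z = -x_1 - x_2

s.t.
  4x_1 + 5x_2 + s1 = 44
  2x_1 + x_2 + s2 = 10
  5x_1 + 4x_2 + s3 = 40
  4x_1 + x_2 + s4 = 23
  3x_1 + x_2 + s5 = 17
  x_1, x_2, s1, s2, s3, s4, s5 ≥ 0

Evaluate the objective at each vertex of the feasible region:
  z(0, 0) = 0
  z(5, 0) = -5
  z(1, 8) = -9  ←
  z(0, 8.8) = -8.8
The minimum is at x_1 = 1, x_2 = 8.

x_1 = 1, x_2 = 8, z = -9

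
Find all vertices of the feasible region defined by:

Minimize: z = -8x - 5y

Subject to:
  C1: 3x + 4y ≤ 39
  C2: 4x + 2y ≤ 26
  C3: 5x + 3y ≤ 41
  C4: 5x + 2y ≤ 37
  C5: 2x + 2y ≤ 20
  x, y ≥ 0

(0, 0), (6.5, 0), (3, 7), (1, 9), (0, 9.75)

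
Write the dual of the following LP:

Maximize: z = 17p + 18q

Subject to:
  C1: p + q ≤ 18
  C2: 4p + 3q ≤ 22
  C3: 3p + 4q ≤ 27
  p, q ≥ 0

Primal max cᵀx s.t. Ax ≤ b, x ≥ 0  →  Dual min bᵀy s.t. Aᵀy ≥ c, y ≥ 0.

Minimize: z = 18y1 + 22y2 + 27y3

Subject to:
  y1 + 4y2 + 3y3 ≥ 17
  y1 + 3y2 + 4y3 ≥ 18
  y1, y2, y3 ≥ 0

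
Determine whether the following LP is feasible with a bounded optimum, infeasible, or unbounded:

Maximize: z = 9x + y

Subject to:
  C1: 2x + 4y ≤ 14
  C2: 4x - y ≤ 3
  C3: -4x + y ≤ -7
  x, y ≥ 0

Infeasible (no feasible solution exists)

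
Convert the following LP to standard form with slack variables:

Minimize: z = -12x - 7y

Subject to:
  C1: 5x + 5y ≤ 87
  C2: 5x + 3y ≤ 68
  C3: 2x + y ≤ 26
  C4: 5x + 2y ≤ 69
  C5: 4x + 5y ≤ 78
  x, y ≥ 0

min z = -12x - 7y

s.t.
  5x + 5y + s1 = 87
  5x + 3y + s2 = 68
  2x + y + s3 = 26
  5x + 2y + s4 = 69
  4x + 5y + s5 = 78
  x, y, s1, s2, s3, s4, s5 ≥ 0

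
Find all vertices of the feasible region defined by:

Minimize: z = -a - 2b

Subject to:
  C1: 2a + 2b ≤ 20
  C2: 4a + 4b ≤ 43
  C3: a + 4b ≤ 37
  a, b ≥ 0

(0, 0), (10, 0), (1, 9), (0, 9.25)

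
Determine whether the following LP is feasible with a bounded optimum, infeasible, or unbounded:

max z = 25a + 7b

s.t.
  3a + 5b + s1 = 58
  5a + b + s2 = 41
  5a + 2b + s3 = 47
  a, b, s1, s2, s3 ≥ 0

Feasible with a bounded optimal solution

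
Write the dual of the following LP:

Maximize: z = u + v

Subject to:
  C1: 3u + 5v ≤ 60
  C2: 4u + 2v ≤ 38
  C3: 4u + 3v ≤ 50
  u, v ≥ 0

Primal max cᵀx s.t. Ax ≤ b, x ≥ 0  →  Dual min bᵀy s.t. Aᵀy ≥ c, y ≥ 0.

Minimize: z = 60y1 + 38y2 + 50y3

Subject to:
  3y1 + 4y2 + 4y3 ≥ 1
  5y1 + 2y2 + 3y3 ≥ 1
  y1, y2, y3 ≥ 0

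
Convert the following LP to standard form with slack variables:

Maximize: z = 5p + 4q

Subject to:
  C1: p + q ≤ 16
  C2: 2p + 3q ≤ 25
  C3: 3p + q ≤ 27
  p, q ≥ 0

max z = 5p + 4q

s.t.
  p + q + s1 = 16
  2p + 3q + s2 = 25
  3p + q + s3 = 27
  p, q, s1, s2, s3 ≥ 0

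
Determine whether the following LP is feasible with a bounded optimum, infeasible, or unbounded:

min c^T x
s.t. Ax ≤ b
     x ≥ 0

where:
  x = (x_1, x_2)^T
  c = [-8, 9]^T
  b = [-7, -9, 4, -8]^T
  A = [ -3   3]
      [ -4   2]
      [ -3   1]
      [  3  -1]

Infeasible (no feasible solution exists)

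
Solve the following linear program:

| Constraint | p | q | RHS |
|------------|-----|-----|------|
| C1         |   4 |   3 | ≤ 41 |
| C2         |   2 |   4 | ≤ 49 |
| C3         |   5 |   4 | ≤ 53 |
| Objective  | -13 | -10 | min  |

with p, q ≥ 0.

Evaluate the objective at each vertex of the feasible region:
  z(0, 0) = 0
  z(10.25, 0) = -133.2
  z(5, 7) = -135  ←
  z(1.333, 11.58) = -133.2
  z(0, 12.25) = -122.5
The minimum is at p = 5, q = 7.

p = 5, q = 7, z = -135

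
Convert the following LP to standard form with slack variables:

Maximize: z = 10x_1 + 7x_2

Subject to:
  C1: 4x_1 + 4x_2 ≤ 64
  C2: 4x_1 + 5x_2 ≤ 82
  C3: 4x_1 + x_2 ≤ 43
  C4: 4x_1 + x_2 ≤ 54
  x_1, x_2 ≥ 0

max z = 10x_1 + 7x_2

s.t.
  4x_1 + 4x_2 + s1 = 64
  4x_1 + 5x_2 + s2 = 82
  4x_1 + x_2 + s3 = 43
  4x_1 + x_2 + s4 = 54
  x_1, x_2, s1, s2, s3, s4 ≥ 0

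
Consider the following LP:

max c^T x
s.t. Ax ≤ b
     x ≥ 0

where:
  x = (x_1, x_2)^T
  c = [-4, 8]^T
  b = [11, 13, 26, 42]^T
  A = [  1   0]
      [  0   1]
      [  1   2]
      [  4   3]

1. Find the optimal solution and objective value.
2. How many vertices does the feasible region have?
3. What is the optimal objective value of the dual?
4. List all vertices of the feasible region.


1. x_1 = 0, x_2 = 13, z = 104
2. 4
3. 104
4. (0, 0), (10.5, 0), (1.2, 12.4), (0, 13)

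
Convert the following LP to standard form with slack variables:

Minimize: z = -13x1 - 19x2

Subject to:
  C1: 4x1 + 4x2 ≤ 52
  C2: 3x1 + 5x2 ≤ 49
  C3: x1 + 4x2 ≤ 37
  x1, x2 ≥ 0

min z = -13x1 - 19x2

s.t.
  4x1 + 4x2 + s1 = 52
  3x1 + 5x2 + s2 = 49
  x1 + 4x2 + s3 = 37
  x1, x2, s1, s2, s3 ≥ 0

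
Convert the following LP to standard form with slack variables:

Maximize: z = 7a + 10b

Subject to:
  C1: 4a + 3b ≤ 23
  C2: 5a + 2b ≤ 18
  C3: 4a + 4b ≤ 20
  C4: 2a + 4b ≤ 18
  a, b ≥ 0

max z = 7a + 10b

s.t.
  4a + 3b + s1 = 23
  5a + 2b + s2 = 18
  4a + 4b + s3 = 20
  2a + 4b + s4 = 18
  a, b, s1, s2, s3, s4 ≥ 0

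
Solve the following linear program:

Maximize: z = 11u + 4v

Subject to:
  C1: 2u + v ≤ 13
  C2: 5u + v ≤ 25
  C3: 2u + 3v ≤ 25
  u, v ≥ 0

Evaluate the objective at each vertex of the feasible region:
  z(0, 0) = 0
  z(5, 0) = 55
  z(4, 5) = 64  ←
  z(3.5, 6) = 62.5
  z(0, 8.333) = 33.33
The maximum is at u = 4, v = 5.

u = 4, v = 5, z = 64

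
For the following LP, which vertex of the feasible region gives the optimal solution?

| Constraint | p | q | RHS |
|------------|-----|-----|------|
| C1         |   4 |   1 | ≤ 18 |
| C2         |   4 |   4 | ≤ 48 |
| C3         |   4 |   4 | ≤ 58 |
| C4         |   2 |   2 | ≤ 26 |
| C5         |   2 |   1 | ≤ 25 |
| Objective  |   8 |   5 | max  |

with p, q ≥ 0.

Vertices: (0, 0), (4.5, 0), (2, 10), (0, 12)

Evaluate the objective at each vertex of the feasible region:
  z(0, 0) = 0
  z(4.5, 0) = 36
  z(2, 10) = 66  ←
  z(0, 12) = 60
The maximum is at p = 2, q = 10.

(2, 10)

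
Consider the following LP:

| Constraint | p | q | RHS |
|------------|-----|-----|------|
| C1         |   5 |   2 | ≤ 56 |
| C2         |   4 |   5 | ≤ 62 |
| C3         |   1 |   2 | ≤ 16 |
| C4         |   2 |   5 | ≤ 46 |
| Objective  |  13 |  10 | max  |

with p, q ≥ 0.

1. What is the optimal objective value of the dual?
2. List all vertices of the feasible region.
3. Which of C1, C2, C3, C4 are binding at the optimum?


1. 160
2. (0, 0), (11.2, 0), (10, 3), (0, 8)
3. C1, C3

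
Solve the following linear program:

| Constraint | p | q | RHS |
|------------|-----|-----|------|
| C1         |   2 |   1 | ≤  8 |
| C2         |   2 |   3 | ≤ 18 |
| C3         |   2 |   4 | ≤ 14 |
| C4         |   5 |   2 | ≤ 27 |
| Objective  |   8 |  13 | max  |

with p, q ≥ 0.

Evaluate the objective at each vertex of the feasible region:
  z(0, 0) = 0
  z(4, 0) = 32
  z(3, 2) = 50  ←
  z(0, 3.5) = 45.5
The maximum is at p = 3, q = 2.

p = 3, q = 2, z = 50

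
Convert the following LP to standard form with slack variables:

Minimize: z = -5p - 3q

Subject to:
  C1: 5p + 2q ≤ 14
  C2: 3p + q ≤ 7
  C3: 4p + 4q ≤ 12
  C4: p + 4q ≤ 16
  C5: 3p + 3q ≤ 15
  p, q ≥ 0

min z = -5p - 3q

s.t.
  5p + 2q + s1 = 14
  3p + q + s2 = 7
  4p + 4q + s3 = 12
  p + 4q + s4 = 16
  3p + 3q + s5 = 15
  p, q, s1, s2, s3, s4, s5 ≥ 0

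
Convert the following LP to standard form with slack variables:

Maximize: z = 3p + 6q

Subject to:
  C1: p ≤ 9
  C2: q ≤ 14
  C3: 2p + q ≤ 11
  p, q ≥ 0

max z = 3p + 6q

s.t.
  p + s1 = 9
  q + s2 = 14
  2p + q + s3 = 11
  p, q, s1, s2, s3 ≥ 0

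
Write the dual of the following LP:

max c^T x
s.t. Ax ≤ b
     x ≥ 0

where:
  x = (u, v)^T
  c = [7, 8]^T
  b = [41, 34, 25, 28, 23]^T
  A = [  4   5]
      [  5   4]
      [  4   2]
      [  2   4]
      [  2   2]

Primal max cᵀx s.t. Ax ≤ b, x ≥ 0  →  Dual min bᵀy s.t. Aᵀy ≥ c, y ≥ 0.

Minimize: z = 41y1 + 34y2 + 25y3 + 28y4 + 23y5

Subject to:
  4y1 + 5y2 + 4y3 + 2y4 + 2y5 ≥ 7
  5y1 + 4y2 + 2y3 + 4y4 + 2y5 ≥ 8
  y1, y2, y3, y4, y5 ≥ 0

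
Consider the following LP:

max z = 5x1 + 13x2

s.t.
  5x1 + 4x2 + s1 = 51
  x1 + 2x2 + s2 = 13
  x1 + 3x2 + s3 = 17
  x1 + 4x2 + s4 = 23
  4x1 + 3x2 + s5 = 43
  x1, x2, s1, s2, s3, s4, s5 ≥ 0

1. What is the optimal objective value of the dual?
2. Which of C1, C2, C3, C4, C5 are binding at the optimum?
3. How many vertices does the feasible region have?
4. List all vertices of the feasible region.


1. 77
2. C2, C3
3. 5
4. (0, 0), (10.2, 0), (8.333, 2.333), (5, 4), (0, 5.667)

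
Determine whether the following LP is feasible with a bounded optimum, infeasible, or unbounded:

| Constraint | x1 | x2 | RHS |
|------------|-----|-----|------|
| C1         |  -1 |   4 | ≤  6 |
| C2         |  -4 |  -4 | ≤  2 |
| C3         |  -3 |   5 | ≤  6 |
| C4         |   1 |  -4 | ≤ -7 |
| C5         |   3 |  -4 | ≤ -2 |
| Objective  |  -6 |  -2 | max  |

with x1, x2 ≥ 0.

Infeasible (no feasible solution exists)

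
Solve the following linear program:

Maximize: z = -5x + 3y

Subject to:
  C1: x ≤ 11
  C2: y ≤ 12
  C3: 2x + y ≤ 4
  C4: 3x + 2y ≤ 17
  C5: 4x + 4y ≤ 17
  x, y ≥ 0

Evaluate the objective at each vertex of the feasible region:
  z(0, 0) = 0
  z(2, 0) = -10
  z(0, 4) = 12  ←
The maximum is at x = 0, y = 4.

x = 0, y = 4, z = 12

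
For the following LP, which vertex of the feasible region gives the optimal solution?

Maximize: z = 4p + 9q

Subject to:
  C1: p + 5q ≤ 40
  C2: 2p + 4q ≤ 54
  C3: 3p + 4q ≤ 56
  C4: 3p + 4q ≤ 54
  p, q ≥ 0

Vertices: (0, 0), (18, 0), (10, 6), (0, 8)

Evaluate the objective at each vertex of the feasible region:
  z(0, 0) = 0
  z(18, 0) = 72
  z(10, 6) = 94  ←
  z(0, 8) = 72
The maximum is at p = 10, q = 6.

(10, 6)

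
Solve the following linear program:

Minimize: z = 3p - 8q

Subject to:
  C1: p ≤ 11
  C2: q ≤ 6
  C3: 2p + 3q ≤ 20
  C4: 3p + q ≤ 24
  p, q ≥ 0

Evaluate the objective at each vertex of the feasible region:
  z(0, 0) = 0
  z(8, 0) = 24
  z(7.429, 1.714) = 8.571
  z(1, 6) = -45
  z(0, 6) = -48  ←
The minimum is at p = 0, q = 6.

p = 0, q = 6, z = -48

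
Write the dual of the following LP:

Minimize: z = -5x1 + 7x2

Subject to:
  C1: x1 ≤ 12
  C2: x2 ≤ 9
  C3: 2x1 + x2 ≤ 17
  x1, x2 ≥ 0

Primal min cᵀx s.t. Ax ≤ b, x ≥ 0  →  Dual max −bᵀy s.t. Aᵀy ≥ −c, y ≥ 0.

Maximize: z = -12y1 - 9y2 - 17y3

Subject to:
  y1 + 2y3 ≥ 5
  y2 + y3 ≥ -7
  y1, y2, y3 ≥ 0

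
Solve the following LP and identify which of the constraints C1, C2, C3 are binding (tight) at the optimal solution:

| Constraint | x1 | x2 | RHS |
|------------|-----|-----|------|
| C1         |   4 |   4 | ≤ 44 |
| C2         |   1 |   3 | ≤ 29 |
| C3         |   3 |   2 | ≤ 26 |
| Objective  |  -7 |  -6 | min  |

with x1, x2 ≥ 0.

At x1 = 4, x2 = 7, compute slack b - a·x for each constraint:
  C1: 44 − 44 = 0  (binding)
  C2: 29 − 25 = 4  (slack)
  C3: 26 − 26 = 0  (binding)

Optimal: x1 = 4, x2 = 7
Binding: C1, C3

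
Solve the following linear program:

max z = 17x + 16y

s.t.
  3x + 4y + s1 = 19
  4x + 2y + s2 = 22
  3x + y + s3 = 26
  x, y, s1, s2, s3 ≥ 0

Evaluate the objective at each vertex of the feasible region:
  z(0, 0) = 0
  z(5.5, 0) = 93.5
  z(5, 1) = 101  ←
  z(0, 4.75) = 76
The maximum is at x = 5, y = 1.

x = 5, y = 1, z = 101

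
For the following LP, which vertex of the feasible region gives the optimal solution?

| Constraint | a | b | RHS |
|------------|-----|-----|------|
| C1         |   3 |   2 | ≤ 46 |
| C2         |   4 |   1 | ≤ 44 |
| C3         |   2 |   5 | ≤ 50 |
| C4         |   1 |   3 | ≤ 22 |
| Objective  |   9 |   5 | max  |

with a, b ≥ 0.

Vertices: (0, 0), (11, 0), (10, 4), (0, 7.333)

Evaluate the objective at each vertex of the feasible region:
  z(0, 0) = 0
  z(11, 0) = 99
  z(10, 4) = 110  ←
  z(0, 7.333) = 36.67
The maximum is at a = 10, b = 4.

(10, 4)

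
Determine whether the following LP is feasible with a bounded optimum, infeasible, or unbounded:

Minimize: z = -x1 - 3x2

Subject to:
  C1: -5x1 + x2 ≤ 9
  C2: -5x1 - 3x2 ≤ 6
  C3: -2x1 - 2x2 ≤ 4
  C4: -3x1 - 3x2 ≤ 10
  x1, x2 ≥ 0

Unbounded (objective can decrease without bound)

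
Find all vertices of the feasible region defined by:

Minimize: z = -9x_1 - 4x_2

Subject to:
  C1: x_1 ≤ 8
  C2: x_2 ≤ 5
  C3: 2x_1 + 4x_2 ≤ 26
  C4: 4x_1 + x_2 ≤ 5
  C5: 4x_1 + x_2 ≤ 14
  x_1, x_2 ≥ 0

(0, 0), (1.25, 0), (0, 5)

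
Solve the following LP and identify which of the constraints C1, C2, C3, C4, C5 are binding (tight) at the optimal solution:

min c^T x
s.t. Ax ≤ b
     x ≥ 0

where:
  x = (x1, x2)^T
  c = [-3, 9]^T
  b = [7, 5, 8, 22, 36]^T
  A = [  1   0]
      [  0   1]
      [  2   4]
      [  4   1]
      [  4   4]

At x1 = 4, x2 = 0, compute slack b - a·x for each constraint:
  C1: 7 − 4 = 3  (slack)
  C2: 5 − 0 = 5  (slack)
  C3: 8 − 8 = 0  (binding)
  C4: 22 − 16 = 6  (slack)
  C5: 36 − 16 = 20  (slack)

Optimal: x1 = 4, x2 = 0
Binding: C3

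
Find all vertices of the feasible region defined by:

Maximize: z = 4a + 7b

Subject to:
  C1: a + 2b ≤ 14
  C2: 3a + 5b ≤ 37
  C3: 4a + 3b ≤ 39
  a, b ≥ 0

(0, 0), (9.75, 0), (7.636, 2.818), (4, 5), (0, 7)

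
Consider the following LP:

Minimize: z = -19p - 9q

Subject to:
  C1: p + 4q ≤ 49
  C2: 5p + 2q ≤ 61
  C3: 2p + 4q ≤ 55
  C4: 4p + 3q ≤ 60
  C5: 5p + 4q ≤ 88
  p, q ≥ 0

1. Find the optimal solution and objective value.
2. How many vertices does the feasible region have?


1. p = 9, q = 8, z = -243
2. 6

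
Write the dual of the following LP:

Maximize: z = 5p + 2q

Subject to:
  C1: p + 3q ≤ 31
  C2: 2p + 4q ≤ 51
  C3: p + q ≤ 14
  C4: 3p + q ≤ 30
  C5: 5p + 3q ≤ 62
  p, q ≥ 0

Primal max cᵀx s.t. Ax ≤ b, x ≥ 0  →  Dual min bᵀy s.t. Aᵀy ≥ c, y ≥ 0.

Minimize: z = 31y1 + 51y2 + 14y3 + 30y4 + 62y5

Subject to:
  y1 + 2y2 + y3 + 3y4 + 5y5 ≥ 5
  3y1 + 4y2 + y3 + y4 + 3y5 ≥ 2
  y1, y2, y3, y4, y5 ≥ 0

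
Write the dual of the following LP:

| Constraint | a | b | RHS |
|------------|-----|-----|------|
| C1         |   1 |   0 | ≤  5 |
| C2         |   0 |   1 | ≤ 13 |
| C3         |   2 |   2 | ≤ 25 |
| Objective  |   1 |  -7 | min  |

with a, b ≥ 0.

Primal min cᵀx s.t. Ax ≤ b, x ≥ 0  →  Dual max −bᵀy s.t. Aᵀy ≥ −c, y ≥ 0.

Maximize: z = -5y1 - 13y2 - 25y3

Subject to:
  y1 + 2y3 ≥ -1
  y2 + 2y3 ≥ 7
  y1, y2, y3 ≥ 0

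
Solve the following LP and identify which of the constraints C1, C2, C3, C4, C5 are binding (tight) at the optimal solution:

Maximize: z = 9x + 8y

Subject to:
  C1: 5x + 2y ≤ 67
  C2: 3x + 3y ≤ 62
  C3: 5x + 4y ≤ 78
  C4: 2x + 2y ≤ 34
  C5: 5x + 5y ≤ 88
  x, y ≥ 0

At x = 10, y = 7, compute slack b - a·x for each constraint:
  C1: 67 − 64 = 3  (slack)
  C2: 62 − 51 = 11  (slack)
  C3: 78 − 78 = 0  (binding)
  C4: 34 − 34 = 0  (binding)
  C5: 88 − 85 = 3  (slack)

Optimal: x = 10, y = 7
Binding: C3, C4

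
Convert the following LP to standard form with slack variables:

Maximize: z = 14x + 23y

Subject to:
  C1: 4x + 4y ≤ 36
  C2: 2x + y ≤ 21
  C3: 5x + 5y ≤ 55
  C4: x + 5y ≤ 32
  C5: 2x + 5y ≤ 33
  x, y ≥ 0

max z = 14x + 23y

s.t.
  4x + 4y + s1 = 36
  2x + y + s2 = 21
  5x + 5y + s3 = 55
  x + 5y + s4 = 32
  2x + 5y + s5 = 33
  x, y, s1, s2, s3, s4, s5 ≥ 0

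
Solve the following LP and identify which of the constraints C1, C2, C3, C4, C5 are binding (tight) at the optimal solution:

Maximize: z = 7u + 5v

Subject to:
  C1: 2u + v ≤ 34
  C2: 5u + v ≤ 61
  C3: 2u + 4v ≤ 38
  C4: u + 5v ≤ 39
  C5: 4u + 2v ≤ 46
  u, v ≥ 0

At u = 9, v = 5, compute slack b - a·x for each constraint:
  C1: 34 − 23 = 11  (slack)
  C2: 61 − 50 = 11  (slack)
  C3: 38 − 38 = 0  (binding)
  C4: 39 − 34 = 5  (slack)
  C5: 46 − 46 = 0  (binding)

Optimal: u = 9, v = 5
Binding: C3, C5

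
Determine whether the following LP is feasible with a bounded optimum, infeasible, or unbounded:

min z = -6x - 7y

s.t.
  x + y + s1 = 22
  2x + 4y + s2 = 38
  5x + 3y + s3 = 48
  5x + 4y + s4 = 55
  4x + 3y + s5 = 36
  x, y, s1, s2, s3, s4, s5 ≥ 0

Feasible with a bounded optimal solution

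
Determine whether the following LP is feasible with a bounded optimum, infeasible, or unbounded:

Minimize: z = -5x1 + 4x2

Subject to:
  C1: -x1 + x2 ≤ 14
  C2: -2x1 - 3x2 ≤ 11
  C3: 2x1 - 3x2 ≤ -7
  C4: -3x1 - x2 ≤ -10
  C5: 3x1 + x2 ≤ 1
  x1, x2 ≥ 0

Infeasible (no feasible solution exists)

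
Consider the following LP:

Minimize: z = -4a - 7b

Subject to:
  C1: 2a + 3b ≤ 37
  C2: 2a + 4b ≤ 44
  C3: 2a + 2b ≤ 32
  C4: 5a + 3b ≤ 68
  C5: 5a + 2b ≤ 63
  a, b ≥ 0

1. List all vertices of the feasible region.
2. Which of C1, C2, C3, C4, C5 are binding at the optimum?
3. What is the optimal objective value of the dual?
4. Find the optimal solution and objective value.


1. (0, 0), (12.6, 0), (10.6, 5), (10.33, 5.444), (8, 7), (0, 11)
2. C1, C2
3. -81
4. a = 8, b = 7, z = -81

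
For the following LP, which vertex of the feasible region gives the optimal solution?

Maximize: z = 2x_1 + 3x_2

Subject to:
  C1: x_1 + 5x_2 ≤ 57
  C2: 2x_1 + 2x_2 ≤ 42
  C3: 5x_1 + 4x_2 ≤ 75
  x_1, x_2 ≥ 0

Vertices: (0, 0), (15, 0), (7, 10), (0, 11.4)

Evaluate the objective at each vertex of the feasible region:
  z(0, 0) = 0
  z(15, 0) = 30
  z(7, 10) = 44  ←
  z(0, 11.4) = 34.2
The maximum is at x_1 = 7, x_2 = 10.

(7, 10)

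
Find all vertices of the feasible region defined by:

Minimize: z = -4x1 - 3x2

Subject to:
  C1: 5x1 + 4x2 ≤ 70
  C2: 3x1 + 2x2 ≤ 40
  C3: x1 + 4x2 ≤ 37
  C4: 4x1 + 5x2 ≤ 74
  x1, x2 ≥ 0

(0, 0), (13.33, 0), (10, 5), (8.25, 7.188), (0, 9.25)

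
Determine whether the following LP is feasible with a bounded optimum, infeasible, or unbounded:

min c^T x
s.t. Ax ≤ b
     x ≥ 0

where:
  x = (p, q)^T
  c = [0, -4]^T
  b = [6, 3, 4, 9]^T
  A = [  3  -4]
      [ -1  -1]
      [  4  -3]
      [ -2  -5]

Unbounded (objective can decrease without bound)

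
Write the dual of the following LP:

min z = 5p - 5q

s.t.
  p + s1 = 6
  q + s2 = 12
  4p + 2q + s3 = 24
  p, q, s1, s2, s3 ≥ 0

Primal min cᵀx s.t. Ax ≤ b, x ≥ 0  →  Dual max −bᵀy s.t. Aᵀy ≥ −c, y ≥ 0.

Maximize: z = -6y1 - 12y2 - 24y3

Subject to:
  y1 + 4y3 ≥ -5
  y2 + 2y3 ≥ 5
  y1, y2, y3 ≥ 0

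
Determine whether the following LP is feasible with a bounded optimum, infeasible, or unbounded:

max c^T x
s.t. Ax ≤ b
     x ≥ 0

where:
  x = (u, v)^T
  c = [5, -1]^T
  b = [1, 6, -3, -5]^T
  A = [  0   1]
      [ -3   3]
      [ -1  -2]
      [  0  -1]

Infeasible (no feasible solution exists)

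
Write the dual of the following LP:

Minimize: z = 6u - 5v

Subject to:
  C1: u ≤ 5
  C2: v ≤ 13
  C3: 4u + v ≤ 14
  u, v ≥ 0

Primal min cᵀx s.t. Ax ≤ b, x ≥ 0  →  Dual max −bᵀy s.t. Aᵀy ≥ −c, y ≥ 0.

Maximize: z = -5y1 - 13y2 - 14y3

Subject to:
  y1 + 4y3 ≥ -6
  y2 + y3 ≥ 5
  y1, y2, y3 ≥ 0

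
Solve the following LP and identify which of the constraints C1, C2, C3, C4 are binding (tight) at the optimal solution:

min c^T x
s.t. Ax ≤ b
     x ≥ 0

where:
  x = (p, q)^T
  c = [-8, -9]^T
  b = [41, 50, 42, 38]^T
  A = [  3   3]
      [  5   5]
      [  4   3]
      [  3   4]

At p = 2, q = 8, compute slack b - a·x for each constraint:
  C1: 41 − 30 = 11  (slack)
  C2: 50 − 50 = 0  (binding)
  C3: 42 − 32 = 10  (slack)
  C4: 38 − 38 = 0  (binding)

Optimal: p = 2, q = 8
Binding: C2, C4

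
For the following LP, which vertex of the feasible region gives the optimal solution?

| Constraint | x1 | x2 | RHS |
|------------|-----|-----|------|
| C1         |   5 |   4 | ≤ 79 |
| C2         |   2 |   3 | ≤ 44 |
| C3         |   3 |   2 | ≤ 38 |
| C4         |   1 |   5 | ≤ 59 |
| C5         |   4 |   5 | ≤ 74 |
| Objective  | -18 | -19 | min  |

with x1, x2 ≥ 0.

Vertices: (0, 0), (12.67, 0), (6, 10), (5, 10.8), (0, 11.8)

Evaluate the objective at each vertex of the feasible region:
  z(0, 0) = 0
  z(12.67, 0) = -228
  z(6, 10) = -298  ←
  z(5, 10.8) = -295.2
  z(0, 11.8) = -224.2
The minimum is at x1 = 6, x2 = 10.

(6, 10)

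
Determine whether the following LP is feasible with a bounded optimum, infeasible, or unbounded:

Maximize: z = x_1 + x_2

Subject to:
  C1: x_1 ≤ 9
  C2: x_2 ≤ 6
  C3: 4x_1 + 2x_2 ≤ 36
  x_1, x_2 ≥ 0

Feasible with a bounded optimal solution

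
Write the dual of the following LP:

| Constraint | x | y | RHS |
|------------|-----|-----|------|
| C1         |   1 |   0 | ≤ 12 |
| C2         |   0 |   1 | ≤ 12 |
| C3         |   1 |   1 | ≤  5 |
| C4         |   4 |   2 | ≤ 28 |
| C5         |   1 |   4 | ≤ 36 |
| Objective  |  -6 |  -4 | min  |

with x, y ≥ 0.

Primal min cᵀx s.t. Ax ≤ b, x ≥ 0  →  Dual max −bᵀy s.t. Aᵀy ≥ −c, y ≥ 0.

Maximize: z = -12y1 - 12y2 - 5y3 - 28y4 - 36y5

Subject to:
  y1 + y3 + 4y4 + y5 ≥ 6
  y2 + y3 + 2y4 + 4y5 ≥ 4
  y1, y2, y3, y4, y5 ≥ 0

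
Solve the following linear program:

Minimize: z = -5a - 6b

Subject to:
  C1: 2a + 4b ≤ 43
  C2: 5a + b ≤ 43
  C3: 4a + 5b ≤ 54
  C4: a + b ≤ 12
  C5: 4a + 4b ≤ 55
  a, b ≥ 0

Evaluate the objective at each vertex of the feasible region:
  z(0, 0) = 0
  z(8.6, 0) = -43
  z(7.75, 4.25) = -64.25
  z(6, 6) = -66  ←
  z(0.1667, 10.67) = -64.83
  z(0, 10.75) = -64.5
The minimum is at a = 6, b = 6.

a = 6, b = 6, z = -66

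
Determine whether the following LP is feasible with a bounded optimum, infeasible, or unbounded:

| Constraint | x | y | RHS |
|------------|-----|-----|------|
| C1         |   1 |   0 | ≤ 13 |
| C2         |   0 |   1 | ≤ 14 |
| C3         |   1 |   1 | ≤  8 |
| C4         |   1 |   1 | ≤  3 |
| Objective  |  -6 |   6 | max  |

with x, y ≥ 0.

Feasible with a bounded optimal solution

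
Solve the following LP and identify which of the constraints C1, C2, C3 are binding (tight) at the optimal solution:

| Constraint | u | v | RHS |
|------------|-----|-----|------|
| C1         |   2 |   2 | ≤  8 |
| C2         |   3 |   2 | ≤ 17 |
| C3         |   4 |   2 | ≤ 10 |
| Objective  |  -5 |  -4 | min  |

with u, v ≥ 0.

At u = 1, v = 3, compute slack b - a·x for each constraint:
  C1: 8 − 8 = 0  (binding)
  C2: 17 − 9 = 8  (slack)
  C3: 10 − 10 = 0  (binding)

Optimal: u = 1, v = 3
Binding: C1, C3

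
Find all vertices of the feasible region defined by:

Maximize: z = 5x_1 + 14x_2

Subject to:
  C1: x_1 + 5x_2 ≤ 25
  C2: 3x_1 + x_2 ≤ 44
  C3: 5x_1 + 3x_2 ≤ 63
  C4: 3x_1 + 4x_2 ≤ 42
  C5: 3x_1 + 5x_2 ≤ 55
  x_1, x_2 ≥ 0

(0, 0), (12.6, 0), (11.45, 1.909), (10, 3), (0, 5)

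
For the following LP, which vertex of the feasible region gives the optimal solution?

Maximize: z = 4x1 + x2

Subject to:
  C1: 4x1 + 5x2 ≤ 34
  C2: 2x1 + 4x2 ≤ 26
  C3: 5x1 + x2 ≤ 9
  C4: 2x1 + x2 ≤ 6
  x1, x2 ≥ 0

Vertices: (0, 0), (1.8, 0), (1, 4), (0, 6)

Evaluate the objective at each vertex of the feasible region:
  z(0, 0) = 0
  z(1.8, 0) = 7.2
  z(1, 4) = 8  ←
  z(0, 6) = 6
The maximum is at x1 = 1, x2 = 4.

(1, 4)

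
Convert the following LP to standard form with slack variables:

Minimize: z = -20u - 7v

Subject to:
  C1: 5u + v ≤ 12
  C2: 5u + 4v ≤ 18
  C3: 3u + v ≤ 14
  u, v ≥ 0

min z = -20u - 7v

s.t.
  5u + v + s1 = 12
  5u + 4v + s2 = 18
  3u + v + s3 = 14
  u, v, s1, s2, s3 ≥ 0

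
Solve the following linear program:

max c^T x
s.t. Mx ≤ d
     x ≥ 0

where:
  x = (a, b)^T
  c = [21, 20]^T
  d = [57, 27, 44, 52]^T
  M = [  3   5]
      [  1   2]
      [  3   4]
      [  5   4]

Evaluate the objective at each vertex of the feasible region:
  z(0, 0) = 0
  z(10.4, 0) = 218.4
  z(4, 8) = 244  ←
  z(0, 11) = 220
The maximum is at a = 4, b = 8.

a = 4, b = 8, z = 244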